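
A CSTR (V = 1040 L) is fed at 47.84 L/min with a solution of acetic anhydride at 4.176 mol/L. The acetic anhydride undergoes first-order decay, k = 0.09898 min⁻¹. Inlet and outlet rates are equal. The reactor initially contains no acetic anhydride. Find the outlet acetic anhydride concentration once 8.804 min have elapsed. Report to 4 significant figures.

0.9553 mol/L

Accumulation = in − out − consumed: V dC/dt = Q C_in − Q C − k V C.
This is linear with rate a = Q/V + k = 0.144980 min⁻¹.
C_ss = Q C_in/(Q + kV) = 1.32498 mol/L; C(t) = C_ss + (C₀ − C_ss) e^(−a t).
C(8.804) = 1.32498 + (-1.32498)·e^(−0.144980·8.804) = 1.32498 + (-1.32498)·0.279039 = 0.955261 mol/L.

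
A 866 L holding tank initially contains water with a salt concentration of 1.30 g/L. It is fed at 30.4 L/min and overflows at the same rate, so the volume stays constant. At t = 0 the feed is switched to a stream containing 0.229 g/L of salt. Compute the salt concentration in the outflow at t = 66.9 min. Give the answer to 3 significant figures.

Mass balance on the solute (V constant): V dC/dt = Q(C_in − C).
Time constant τ = V/Q = 866/30.4 = 28.487 min.
Solution: C(t) = C_in + (C₀ − C_in) e^(−t/τ).
C(66.9) = 0.229 + (1.30 − 0.229)·e^(−66.9/28.487) = 0.229 + (1.0710)·0.095517 = 0.33130 g/L.

0.331 g/L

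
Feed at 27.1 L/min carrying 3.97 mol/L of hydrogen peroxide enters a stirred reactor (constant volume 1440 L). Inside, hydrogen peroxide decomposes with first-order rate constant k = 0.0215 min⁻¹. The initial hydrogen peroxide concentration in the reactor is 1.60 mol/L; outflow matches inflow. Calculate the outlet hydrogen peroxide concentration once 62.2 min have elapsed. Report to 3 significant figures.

1.83 mol/L

Species balance: V dC/dt = Q C_in − Q C − k V C.
This is linear with rate a = Q/V + k = 0.040319 min⁻¹.
C_ss = Q C_in/(Q + kV) = 1.8530 mol/L; C(t) = C_ss + (C₀ − C_ss) e^(−a t).
C(62.2) = 1.8530 + (-0.25303)·e^(−0.040319·62.2) = 1.8530 + (-0.25303)·0.081442 = 1.8324 mol/L.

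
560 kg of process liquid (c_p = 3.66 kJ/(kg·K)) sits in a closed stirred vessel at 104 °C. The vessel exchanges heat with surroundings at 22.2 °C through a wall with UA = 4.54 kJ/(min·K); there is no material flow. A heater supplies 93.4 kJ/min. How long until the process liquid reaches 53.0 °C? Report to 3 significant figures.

M c_p dT/dt = −UA(T − T_amb) + Q̇.
τ = M c_p/UA = 451.45 min; T_ss = T_amb + Q̇/UA = 22.2 + 93.4/4.54 = 42.773 °C.
T(t) = T_ss + (T₀ − T_ss)e^(−t/τ); set T = 53.0:
t = −τ ln[(T − T_ss)/(T₀ − T_ss)] = −451.45 · ln(0.16704) = 807.89 min.

808 min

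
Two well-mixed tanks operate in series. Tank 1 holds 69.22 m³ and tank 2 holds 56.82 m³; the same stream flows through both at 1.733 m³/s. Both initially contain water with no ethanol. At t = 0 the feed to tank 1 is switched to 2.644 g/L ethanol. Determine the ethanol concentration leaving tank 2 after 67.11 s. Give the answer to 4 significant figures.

Each tank obeys Vᵢ dCᵢ/dt = Q(Cᵢ₋₁ − Cᵢ), so τᵢ = Vᵢ/Q.
τ₁ = 69.22/1.733 = 39.9423 s; τ₂ = 56.82/1.733 = 32.7871 s.
Tank 1: C₁ = C_in(1 − e^(−t/τ₁)). Tank 2 (τ₁ ≠ τ₂): C₂ = C_in[1 − (τ₁ e^(−t/τ₁) − τ₂ e^(−t/τ₂))/(τ₁ − τ₂)].
At t = 67.11: e^(−t/τ₁) = 0.186342, e^(−t/τ₂) = 0.129142.
C₂ = 2.644·[1 − (39.9423·0.186342 − 32.7871·0.129142)/(7.15522)] = 2.644·0.551555 = 1.45831 g/L.

1.458 g/L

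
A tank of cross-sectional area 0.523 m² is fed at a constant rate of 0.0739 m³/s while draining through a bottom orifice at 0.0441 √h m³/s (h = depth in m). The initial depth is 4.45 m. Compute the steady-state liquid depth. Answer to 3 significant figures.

2.81 m

A dh/dt = Q_in − 0.0441 √h. Steady state requires inflow = outflow:
Q_in = 0.0441 √h_ss ⇒ √h_ss = 0.0739/0.0441 = 1.6757.
h_ss = 1.6757² = 2.8081 m. (Since h₀ = 4.45 m > h_ss, the level will fall toward this value.)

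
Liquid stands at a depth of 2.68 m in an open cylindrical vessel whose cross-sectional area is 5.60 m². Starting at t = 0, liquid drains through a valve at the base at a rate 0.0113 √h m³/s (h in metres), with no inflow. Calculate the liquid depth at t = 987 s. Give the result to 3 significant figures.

0.411 m

Unsteady balance on liquid volume: A dh/dt = −0.0113 √h.
∫ h^(−1/2) dh = −(0.0113/A) ∫ dt, giving 2√h = 2√h₀ − (0.0113/A) t.
√h = √2.68 − 0.0113·987/(2·5.60) = 1.6371 − 0.99581 = 0.64126.
h = 0.64126² = 0.41121 m.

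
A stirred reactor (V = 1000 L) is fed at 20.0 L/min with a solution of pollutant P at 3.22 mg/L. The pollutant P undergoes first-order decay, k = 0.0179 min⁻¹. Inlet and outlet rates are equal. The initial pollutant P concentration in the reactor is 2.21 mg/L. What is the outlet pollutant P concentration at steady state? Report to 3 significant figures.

Accumulation = in − out − consumed: V dC/dt = Q C_in − Q C − k V C.
Steady state (dC/dt = 0): C_ss = Q C_in/(Q + kV) = C_in/(1 + kV/Q).
C_ss = 20.0·3.22/(20.0 + 0.0179·1000) = 64.400/37.900 = 1.6992 mg/L.

1.70 mg/L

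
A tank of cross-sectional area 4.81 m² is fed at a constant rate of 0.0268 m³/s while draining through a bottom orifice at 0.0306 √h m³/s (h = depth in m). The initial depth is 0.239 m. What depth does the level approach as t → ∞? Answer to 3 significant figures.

Accumulation of liquid (constant cross-section A): A dh/dt = Q_in − 0.0306 √h. At steady state dh/dt = 0:
Q_in = 0.0306 √h_ss ⇒ √h_ss = 0.0268/0.0306 = 0.87582.
h_ss = 0.87582² = 0.76706 m. (Since h₀ = 0.239 m < h_ss, the level will rise toward this value.)

0.767 m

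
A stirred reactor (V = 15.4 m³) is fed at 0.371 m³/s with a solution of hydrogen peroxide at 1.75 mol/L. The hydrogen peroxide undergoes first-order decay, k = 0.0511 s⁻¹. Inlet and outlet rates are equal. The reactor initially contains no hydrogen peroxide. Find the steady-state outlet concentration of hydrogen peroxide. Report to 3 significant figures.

Species balance: V dC/dt = Q C_in − Q C − k V C.
Steady state (dC/dt = 0): C_ss = Q C_in/(Q + kV) = C_in/(1 + kV/Q).
C_ss = 0.371·1.75/(0.371 + 0.0511·15.4) = 0.64925/1.1579 = 0.56069 mol/L.

0.561 mol/L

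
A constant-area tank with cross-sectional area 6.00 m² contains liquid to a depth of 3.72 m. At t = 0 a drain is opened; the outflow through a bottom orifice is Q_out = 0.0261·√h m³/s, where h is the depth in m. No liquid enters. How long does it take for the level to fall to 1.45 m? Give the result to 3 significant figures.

With no inflow, A dh/dt = −0.0261 √h.
This is separable: 2 d(√h)/dt = −0.0261/A, so √h = √h₀ − (0.0261/(2A)) t.
t = 2A(√h₀ − √h)/0.0261 = 2·6.00·(√3.72 − √1.45)/0.0261
  = 12.000 × (1.9287 − 1.2042) / 0.0261 = 333.14 s.

333 s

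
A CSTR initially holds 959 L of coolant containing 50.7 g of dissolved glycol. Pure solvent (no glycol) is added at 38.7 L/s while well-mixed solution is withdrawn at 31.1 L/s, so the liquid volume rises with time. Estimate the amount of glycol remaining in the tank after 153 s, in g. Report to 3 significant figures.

Total volume: dV/dt = Q_in − Q_out = 7.6000 L/s, so V(t) = 959 + 7.6000 t and V(153) = 2121.8 L.
No glycol enters, so dm/dt = −Q_out · (m/V).
Separate: dm/m = −Q_out dt/V(t) ⇒ ln(m/m₀) = −(Q_out/(Q_in−Q_out)) ln(V/V₀).
m = m₀ (V₀/V)^(Q_out/(Q_in−Q_out)) = 50.7 × (959/2121.8)^(4.0921) = 1.9665 g.

1.97 g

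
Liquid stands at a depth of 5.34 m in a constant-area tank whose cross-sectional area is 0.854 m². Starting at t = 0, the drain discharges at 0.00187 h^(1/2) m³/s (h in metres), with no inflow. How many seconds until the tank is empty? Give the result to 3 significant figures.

A dh/dt = −Q_out = −0.00187 √h.
This is separable: 2 d(√h)/dt = −0.00187/A, so √h = √h₀ − (0.00187/(2A)) t.
Tank is empty when √h = 0: t_empty = 2A√h₀/0.00187.
t_empty = 2·0.854·√5.34/0.00187 = 1.7080·2.3108/0.00187 = 2110.7 s.

2110 s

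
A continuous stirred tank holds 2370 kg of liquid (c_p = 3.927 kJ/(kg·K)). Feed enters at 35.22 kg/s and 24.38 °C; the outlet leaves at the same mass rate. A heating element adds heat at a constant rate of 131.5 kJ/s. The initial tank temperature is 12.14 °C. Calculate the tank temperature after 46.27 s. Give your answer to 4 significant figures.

18.70 °C

First-law balance (no shaft work): M c_p dT/dt = ṁ c_p (T_in − T) + 131.5.
Rearrange: dT/dt = (T_ss − T)/τ with τ = M/ṁ = 67.2913 s and T_ss = T_in + Q̇/(ṁ c_p) = 25.3308 °C.
Solution: T(t) = T_ss + (T₀ − T_ss) e^(−t/τ).
T(46.27) = 25.3308 + (-13.1908)·e^(−46.27/67.2913) = 25.3308 + (-13.1908)·0.502778 = 18.6987 °C.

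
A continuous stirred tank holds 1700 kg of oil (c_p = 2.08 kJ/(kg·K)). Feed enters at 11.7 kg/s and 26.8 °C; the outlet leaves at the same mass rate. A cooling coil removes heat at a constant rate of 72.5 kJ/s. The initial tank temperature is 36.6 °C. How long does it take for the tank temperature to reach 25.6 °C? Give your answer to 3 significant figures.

286 s

Energy balance: M c_p dT/dt = ṁ c_p (T_in − T) − 72.5.
τ = M/ṁ = 145.30 s; T_ss = T_in − Q̇/(ṁ c_p) = 23.821 °C.
T(t) = T_ss + (T₀ − T_ss) e^(−t/τ). Set T = 25.6:
e^(−t/τ) = (25.6 − 23.821)/(36.6 − 23.821) = 0.13922
t = −145.30 · ln(0.13922) = 286.49 s.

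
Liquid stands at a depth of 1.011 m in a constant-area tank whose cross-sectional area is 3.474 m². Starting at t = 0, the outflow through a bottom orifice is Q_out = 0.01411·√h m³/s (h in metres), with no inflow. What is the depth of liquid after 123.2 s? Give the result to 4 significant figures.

0.5705 m

Mass balance (ρ constant): A dh/dt = −0.01411 √h.
Separate and integrate: 2(√h − √h₀) = −(0.01411/A) t.
√h = √1.011 − 0.01411·123.2/(2·3.474) = 1.00548 − 0.250195 = 0.755290.
h = 0.755290² = 0.570464 m.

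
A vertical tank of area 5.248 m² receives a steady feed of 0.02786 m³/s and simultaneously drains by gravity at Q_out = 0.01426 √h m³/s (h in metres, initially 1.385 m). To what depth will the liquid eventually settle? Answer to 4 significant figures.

3.817 m

Unsteady balance on liquid volume: A dh/dt = Q_in − 0.01426 √h. At steady state dh/dt = 0:
Q_in = 0.01426 √h_ss ⇒ √h_ss = 0.02786/0.01426 = 1.95372.
h_ss = 1.95372² = 3.81701 m. (Since h₀ = 1.385 m < h_ss, the level will rise toward this value.)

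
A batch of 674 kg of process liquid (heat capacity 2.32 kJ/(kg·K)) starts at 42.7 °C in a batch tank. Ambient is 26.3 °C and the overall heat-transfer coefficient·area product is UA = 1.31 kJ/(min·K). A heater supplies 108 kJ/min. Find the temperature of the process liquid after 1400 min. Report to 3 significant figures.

88.3 °C

Unsteady energy balance on the tank contents: M c_p dT/dt = −UA(T − T_amb) + Q̇.
dT/dt = (T_ss − T)/τ with T_ss = T_amb + Q̇/UA = 26.3 + 108/1.31 = 108.74 °C, τ = M c_p/UA = 674·2.32/1.31 = 1193.6 min.
This is linear first-order; T(t) = T_ss + (T₀ − T_ss) e^(−t/τ).
T(1400) = 108.74 + (-66.043)·0.30948 = 88.304 °C.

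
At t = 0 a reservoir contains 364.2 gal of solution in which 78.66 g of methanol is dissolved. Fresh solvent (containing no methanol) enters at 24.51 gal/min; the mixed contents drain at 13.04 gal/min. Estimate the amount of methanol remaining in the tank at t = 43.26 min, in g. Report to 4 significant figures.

Let m(t) be the amount of methanol. Volume: V(t) = V₀ + (Q_in − Q_out) t = 364.2 + 11.4700 t; V(43.26) = 860.392 gal.
Solute balance: dm/dt = 0 − Q_out C = −Q_out m/V(t).
Separate: dm/m = −Q_out dt/V(t) ⇒ ln(m/m₀) = −(Q_out/(Q_in−Q_out)) ln(V/V₀).
m = m₀ (V₀/V)^(Q_out/(Q_in−Q_out)) = 78.66 × (364.2/860.392)^(1.13688) = 29.6001 g.

29.60 g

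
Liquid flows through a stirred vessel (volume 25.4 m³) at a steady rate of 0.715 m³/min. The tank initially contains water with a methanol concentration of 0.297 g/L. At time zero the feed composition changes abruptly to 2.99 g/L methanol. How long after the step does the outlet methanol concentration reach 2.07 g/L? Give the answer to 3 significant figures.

Mass balance on the solute (V constant): V dC/dt = Q(C_in − C), so τ = V/Q = 35.524 min.
C(t) = C_in + (C₀ − C_in) e^(−t/τ). Set C = 2.07 and solve for t:
e^(−t/τ) = (C − C_in)/(C₀ − C_in) = (2.07 − 2.99)/(0.297 − 2.99) = 0.34163
t = −τ ln(…) = 35.524 × 1.0740 = 38.155 min.

38.2 min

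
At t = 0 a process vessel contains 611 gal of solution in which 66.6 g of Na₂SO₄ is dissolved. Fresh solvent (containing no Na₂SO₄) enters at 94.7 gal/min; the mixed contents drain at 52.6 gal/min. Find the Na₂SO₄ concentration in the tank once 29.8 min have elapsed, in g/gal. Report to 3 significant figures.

0.00885 g/gal

Let m(t) be the amount of Na₂SO₄. Volume: V(t) = V₀ + (Q_in − Q_out) t = 611 + 42.100 t; V(29.8) = 1865.6 gal.
Species balance (pure solvent in): dm/dt = −Q_out · m/V(t).
Separate: dm/m = −Q_out dt/V(t) ⇒ ln(m/m₀) = −(Q_out/(Q_in−Q_out)) ln(V/V₀).
m = m₀ (V₀/V)^(Q_out/(Q_in−Q_out)) = 66.6 × (611/1865.6)^(1.2494) = 16.512 g.
C = m/V = 16.512/1865.6 = 0.0088508 g/gal.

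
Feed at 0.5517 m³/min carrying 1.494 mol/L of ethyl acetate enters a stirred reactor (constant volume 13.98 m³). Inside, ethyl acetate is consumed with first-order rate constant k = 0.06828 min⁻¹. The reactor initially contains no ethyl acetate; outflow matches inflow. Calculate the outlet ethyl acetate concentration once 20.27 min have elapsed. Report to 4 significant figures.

Species balance: V dC/dt = Q C_in − Q C − k V C.
dC/dt = (Q/V) C_in − (Q/V + k) C; effective rate a = Q/V + k = 0.0394635 + 0.06828 = 0.107744 min⁻¹.
C_ss = Q C_in/(Q + kV) = 0.547212 mol/L; C(t) = C_ss + (C₀ − C_ss) e^(−a t).
C(20.27) = 0.547212 + (-0.547212)·e^(−0.107744·20.27) = 0.547212 + (-0.547212)·0.112595 = 0.485598 mol/L.

0.4856 mol/L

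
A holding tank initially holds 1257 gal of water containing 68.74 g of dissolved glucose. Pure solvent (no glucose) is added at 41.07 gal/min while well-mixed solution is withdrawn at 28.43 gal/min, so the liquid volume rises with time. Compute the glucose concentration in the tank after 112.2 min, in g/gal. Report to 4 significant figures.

0.004700 g/gal

Total volume: dV/dt = Q_in − Q_out = 12.6400 gal/min, so V(t) = 1257 + 12.6400 t and V(112.2) = 2675.21 gal.
No glucose enters, so dm/dt = −Q_out · (m/V).
Separate: dm/m = −Q_out dt/V(t) ⇒ ln(m/m₀) = −(Q_out/(Q_in−Q_out)) ln(V/V₀).
m = m₀ (V₀/V)^(Q_out/(Q_in−Q_out)) = 68.74 × (1257/2675.21)^(2.24921) = 12.5724 g.
C = m/V = 12.5724/2675.21 = 0.00469961 g/gal.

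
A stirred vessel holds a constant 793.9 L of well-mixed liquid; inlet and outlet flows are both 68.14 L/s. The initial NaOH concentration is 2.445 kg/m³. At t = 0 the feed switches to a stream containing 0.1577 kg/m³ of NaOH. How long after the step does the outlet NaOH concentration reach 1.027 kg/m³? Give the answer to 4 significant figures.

Unsteady species balance (constant V, well mixed): V dC/dt = Q(C_in − C), so τ = V/Q = 11.6510 s.
C(t) = C_in + (C₀ − C_in) e^(−t/τ). Set C = 1.027 and solve for t:
e^(−t/τ) = (C − C_in)/(C₀ − C_in) = (1.027 − 0.1577)/(2.445 − 0.1577) = 0.380055
t = −τ ln(…) = 11.6510 × 0.967439 = 11.2716 s.

11.27 s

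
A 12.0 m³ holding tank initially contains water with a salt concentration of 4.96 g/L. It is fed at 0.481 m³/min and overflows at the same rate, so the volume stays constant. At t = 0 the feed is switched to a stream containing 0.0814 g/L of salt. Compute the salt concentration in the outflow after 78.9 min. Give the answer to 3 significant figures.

0.288 g/L

Mass balance on the solute (V constant): V dC/dt = Q(C_in − C).
So dC/dt = (C_in − C)/τ with τ = V/Q = 12.0/0.481 = 24.948 min.
Integrating: C(t) = C_in + (C₀ − C_in) e^(−t/τ).
C(78.9) = 0.0814 + (4.96 − 0.0814)·e^(−78.9/24.948) = 0.0814 + (4.8786)·0.042317 = 0.28785 g/L.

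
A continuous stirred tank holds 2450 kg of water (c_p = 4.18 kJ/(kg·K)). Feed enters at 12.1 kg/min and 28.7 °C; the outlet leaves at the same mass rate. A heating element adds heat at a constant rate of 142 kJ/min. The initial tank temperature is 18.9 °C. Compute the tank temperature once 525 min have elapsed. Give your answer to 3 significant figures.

30.6 °C

Energy balance: M c_p dT/dt = ṁ c_p (T_in − T) + 142.
Rearrange: dT/dt = (T_ss − T)/τ with τ = M/ṁ = 202.48 min and T_ss = T_in + Q̇/(ṁ c_p) = 31.508 °C.
Solution: T(t) = T_ss + (T₀ − T_ss) e^(−t/τ).
T(525) = 31.508 + (-12.608)·e^(−525/202.48) = 31.508 + (-12.608)·0.074806 = 30.564 °C.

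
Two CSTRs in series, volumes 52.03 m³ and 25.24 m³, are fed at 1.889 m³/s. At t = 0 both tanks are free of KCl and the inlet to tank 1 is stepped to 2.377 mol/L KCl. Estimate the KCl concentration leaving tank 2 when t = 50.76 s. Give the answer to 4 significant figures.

1.696 mol/L

Each tank obeys Vᵢ dCᵢ/dt = Q(Cᵢ₋₁ − Cᵢ), so τᵢ = Vᵢ/Q.
τ₁ = 52.03/1.889 = 27.5437 s; τ₂ = 25.24/1.889 = 13.3616 s.
Solving the cascade with C₁(0)=C₂(0)=0 gives C₂(t) = C_in[1 − (τ₁ e^(−t/τ₁) − τ₂ e^(−t/τ₂))/(τ₁ − τ₂)].
At t = 50.76: e^(−t/τ₁) = 0.158359, e^(−t/τ₂) = 0.0223941.
C₂ = 2.377·[1 − (27.5437·0.158359 − 13.3616·0.0223941)/(14.1821)] = 2.377·0.713543 = 1.69609 mol/L.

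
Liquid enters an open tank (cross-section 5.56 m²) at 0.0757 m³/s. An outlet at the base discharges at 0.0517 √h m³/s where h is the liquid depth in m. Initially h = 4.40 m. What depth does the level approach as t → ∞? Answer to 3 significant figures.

2.14 m

Level balance: A dh/dt = 0.0757 − 0.0517 √h. Setting dh/dt = 0:
Q_in = 0.0517 √h_ss ⇒ √h_ss = 0.0757/0.0517 = 1.4642.
h_ss = 1.4642² = 2.1439 m. (Since h₀ = 4.40 m > h_ss, the level will fall toward this value.)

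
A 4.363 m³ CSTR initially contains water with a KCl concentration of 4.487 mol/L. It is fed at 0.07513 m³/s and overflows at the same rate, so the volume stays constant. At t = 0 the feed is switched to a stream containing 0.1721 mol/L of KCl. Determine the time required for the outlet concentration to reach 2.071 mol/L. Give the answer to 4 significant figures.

47.67 s

Species balance: V dC/dt = Q(C_in − C) ⇒ τ = V/Q = 58.0727 s.
C(t) = C_in + (C₀ − C_in) e^(−t/τ). Set C = 2.071 and solve for t:
e^(−t/τ) = (C − C_in)/(C₀ − C_in) = (2.071 − 0.1721)/(4.487 − 0.1721) = 0.440080
t = −τ ln(…) = 58.0727 × 0.820799 = 47.6660 s.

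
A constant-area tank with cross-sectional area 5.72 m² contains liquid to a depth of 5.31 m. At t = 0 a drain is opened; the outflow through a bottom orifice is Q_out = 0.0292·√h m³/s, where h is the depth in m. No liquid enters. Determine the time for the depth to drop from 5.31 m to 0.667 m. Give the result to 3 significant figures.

583 s

With no inflow, A dh/dt = −0.0292 √h.
This is separable: 2 d(√h)/dt = −0.0292/A, so √h = √h₀ − (0.0292/(2A)) t.
t = 2A(√h₀ − √h)/0.0292 = 2·5.72·(√5.31 − √0.667)/0.0292
  = 11.440 × (2.3043 − 0.81670) / 0.0292 = 582.83 s.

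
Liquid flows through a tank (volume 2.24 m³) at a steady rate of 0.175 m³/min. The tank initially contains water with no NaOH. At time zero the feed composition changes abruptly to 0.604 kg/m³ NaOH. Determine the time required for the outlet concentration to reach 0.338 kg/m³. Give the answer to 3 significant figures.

10.5 min

Species balance: V dC/dt = Q(C_in − C) ⇒ τ = V/Q = 12.800 min.
C(t) = C_in + (C₀ − C_in) e^(−t/τ). Set C = 0.338 and solve for t:
e^(−t/τ) = (C − C_in)/(C₀ − C_in) = (0.338 − 0.604)/(0 − 0.604) = 0.44040
t = −τ ln(…) = 12.800 × 0.82008 = 10.497 min.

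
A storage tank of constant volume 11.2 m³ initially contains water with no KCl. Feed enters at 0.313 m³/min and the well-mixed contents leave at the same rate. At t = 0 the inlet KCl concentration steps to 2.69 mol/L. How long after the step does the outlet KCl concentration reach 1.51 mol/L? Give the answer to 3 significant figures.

Species balance: V dC/dt = Q(C_in − C) ⇒ τ = V/Q = 35.783 min.
C(t) = C_in + (C₀ − C_in) e^(−t/τ). Set C = 1.51 and solve for t:
e^(−t/τ) = (C − C_in)/(C₀ − C_in) = (1.51 − 2.69)/(0 − 2.69) = 0.43866
t = −τ ln(…) = 35.783 × 0.82403 = 29.486 min.

29.5 min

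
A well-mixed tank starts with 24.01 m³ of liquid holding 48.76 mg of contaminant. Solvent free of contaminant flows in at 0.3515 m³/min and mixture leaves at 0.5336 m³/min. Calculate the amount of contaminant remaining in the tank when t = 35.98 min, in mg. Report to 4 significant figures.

19.17 mg

Total volume: dV/dt = Q_in − Q_out = -0.182100 m³/min, so V(t) = 24.01 − 0.182100 t and V(35.98) = 17.4580 m³.
Species balance (pure solvent in): dm/dt = −Q_out · m/V(t).
dm/m = −Q_out dt/(V₀ − 0.182100 t); integrating gives ln(m/m₀) = −(Q_out/(Q_in−Q_out)) ln(V/V₀).
m = m₀ (V₀/V)^(Q_out/(Q_in−Q_out)) = 48.76 × (24.01/17.4580)^(-2.93026) = 19.1658 mg.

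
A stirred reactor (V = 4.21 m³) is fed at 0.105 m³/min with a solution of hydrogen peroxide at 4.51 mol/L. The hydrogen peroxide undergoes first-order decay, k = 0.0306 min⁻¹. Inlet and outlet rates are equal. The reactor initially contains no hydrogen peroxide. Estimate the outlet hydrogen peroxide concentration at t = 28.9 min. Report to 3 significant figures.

Accumulation = in − out − consumed: V dC/dt = Q C_in − Q C − k V C.
This is linear with rate a = Q/V + k = 0.055541 min⁻¹.
C_ss = Q C_in/(Q + kV) = 2.0252 mol/L; C(t) = C_ss + (C₀ − C_ss) e^(−a t).
C(28.9) = 2.0252 + (-2.0252)·e^(−0.055541·28.9) = 2.0252 + (-2.0252)·0.20086 = 1.6184 mol/L.

1.62 mol/L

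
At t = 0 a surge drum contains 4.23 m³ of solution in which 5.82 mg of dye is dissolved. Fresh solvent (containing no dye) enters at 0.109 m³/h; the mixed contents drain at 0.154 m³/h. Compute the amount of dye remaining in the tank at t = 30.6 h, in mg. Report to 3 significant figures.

1.51 mg

Let m(t) be the amount of dye. Volume: V(t) = V₀ + (Q_in − Q_out) t = 4.23 − 0.045000 t; V(30.6) = 2.8530 m³.
Species balance (pure solvent in): dm/dt = −Q_out · m/V(t).
dm/m = −Q_out dt/(V₀ − 0.045000 t); integrating gives ln(m/m₀) = −(Q_out/(Q_in−Q_out)) ln(V/V₀).
m = m₀ (V₀/V)^(Q_out/(Q_in−Q_out)) = 5.82 × (4.23/2.8530)^(-3.4222) = 1.5121 mg.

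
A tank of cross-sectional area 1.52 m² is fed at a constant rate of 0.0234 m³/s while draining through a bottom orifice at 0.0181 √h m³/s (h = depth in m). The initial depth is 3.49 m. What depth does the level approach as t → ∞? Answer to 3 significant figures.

A dh/dt = Q_in − 0.0181 √h. Steady state requires inflow = outflow:
Q_in = 0.0181 √h_ss ⇒ √h_ss = 0.0234/0.0181 = 1.2928.
h_ss = 1.2928² = 1.6714 m. (Since h₀ = 3.49 m > h_ss, the level will fall toward this value.)

1.67 m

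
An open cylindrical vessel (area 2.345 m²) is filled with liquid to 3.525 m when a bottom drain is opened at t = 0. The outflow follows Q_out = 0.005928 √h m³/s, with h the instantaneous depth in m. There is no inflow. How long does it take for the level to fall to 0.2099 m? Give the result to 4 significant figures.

1123 s

With no inflow, A dh/dt = −0.005928 √h.
∫ h^(−1/2) dh = −(0.005928/A) ∫ dt, giving 2√h = 2√h₀ − (0.005928/A) t.
t = 2A(√h₀ − √h)/0.005928 = 2·2.345·(√3.525 − √0.2099)/0.005928
  = 4.69000 × (1.87750 − 0.458148) / 0.005928 = 1122.93 s.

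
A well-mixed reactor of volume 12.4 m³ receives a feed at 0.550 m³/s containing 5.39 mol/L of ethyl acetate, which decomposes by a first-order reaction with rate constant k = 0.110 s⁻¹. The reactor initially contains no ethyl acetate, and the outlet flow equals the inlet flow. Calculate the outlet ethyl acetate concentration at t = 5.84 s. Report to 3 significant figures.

0.920 mol/L

Accumulation = in − out − consumed: V dC/dt = Q C_in − Q C − k V C.
This is linear with rate a = Q/V + k = 0.15435 s⁻¹.
C_ss = Q C_in/(Q + kV) = 1.5489 mol/L; C(t) = C_ss + (C₀ − C_ss) e^(−a t).
C(5.84) = 1.5489 + (-1.5489)·e^(−0.15435·5.84) = 1.5489 + (-1.5489)·0.40599 = 0.92004 mol/L.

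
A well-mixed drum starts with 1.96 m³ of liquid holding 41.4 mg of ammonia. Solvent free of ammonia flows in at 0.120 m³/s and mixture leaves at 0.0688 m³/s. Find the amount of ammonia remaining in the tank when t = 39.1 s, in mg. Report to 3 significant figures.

Let m(t) be the amount of ammonia. Volume: V(t) = V₀ + (Q_in − Q_out) t = 1.96 + 0.051200 t; V(39.1) = 3.9619 m³.
Species balance (pure solvent in): dm/dt = −Q_out · m/V(t).
dm/m = −Q_out dt/(V₀ + 0.051200 t); integrating gives ln(m/m₀) = −(Q_out/(Q_in−Q_out)) ln(V/V₀).
m = m₀ (V₀/V)^(Q_out/(Q_in−Q_out)) = 41.4 × (1.96/3.9619)^(1.3438) = 16.080 mg.

16.1 mg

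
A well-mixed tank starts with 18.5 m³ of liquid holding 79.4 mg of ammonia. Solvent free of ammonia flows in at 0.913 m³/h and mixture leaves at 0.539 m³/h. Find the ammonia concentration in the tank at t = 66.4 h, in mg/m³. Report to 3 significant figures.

Let m(t) be the amount of ammonia. Volume: V(t) = V₀ + (Q_in − Q_out) t = 18.5 + 0.37400 t; V(66.4) = 43.334 m³.
Solute balance: dm/dt = 0 − Q_out C = −Q_out m/V(t).
Separate: dm/m = −Q_out dt/V(t) ⇒ ln(m/m₀) = −(Q_out/(Q_in−Q_out)) ln(V/V₀).
m = m₀ (V₀/V)^(Q_out/(Q_in−Q_out)) = 79.4 × (18.5/43.334)^(1.4412) = 23.285 mg.
C = m/V = 23.285/43.334 = 0.53735 mg/m³.

0.537 mg/m³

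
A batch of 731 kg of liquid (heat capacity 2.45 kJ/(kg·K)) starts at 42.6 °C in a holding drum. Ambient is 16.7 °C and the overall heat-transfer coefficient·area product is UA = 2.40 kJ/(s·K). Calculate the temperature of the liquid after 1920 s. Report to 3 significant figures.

Unsteady energy balance on the tank contents: M c_p dT/dt = −UA(T − T_amb).
dT/dt = (T_ss − T)/τ with T_ss = T_amb = 16.700 °C, τ = M c_p/UA = 731·2.45/2.40 = 746.23 s.
Integrating: T(t) = T_ss + (T₀ − T_ss) e^(−t/τ).
T(1920) = 16.700 + (25.900)·0.076311 = 18.676 °C.

18.7 °C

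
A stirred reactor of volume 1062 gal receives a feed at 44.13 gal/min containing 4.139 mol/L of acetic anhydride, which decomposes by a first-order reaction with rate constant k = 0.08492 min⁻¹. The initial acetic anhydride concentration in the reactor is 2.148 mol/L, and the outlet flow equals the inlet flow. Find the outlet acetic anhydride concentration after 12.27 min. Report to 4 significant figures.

1.527 mol/L

Species balance: V dC/dt = Q C_in − Q C − k V C.
dC/dt = (Q/V) C_in − (Q/V + k) C; effective rate a = Q/V + k = 0.0415537 + 0.08492 = 0.126474 min⁻¹.
C_ss = Q C_in/(Q + kV) = 1.35989 mol/L; C(t) = C_ss + (C₀ − C_ss) e^(−a t).
C(12.27) = 1.35989 + (0.788107)·e^(−0.126474·12.27) = 1.35989 + (0.788107)·0.211860 = 1.52686 mol/L.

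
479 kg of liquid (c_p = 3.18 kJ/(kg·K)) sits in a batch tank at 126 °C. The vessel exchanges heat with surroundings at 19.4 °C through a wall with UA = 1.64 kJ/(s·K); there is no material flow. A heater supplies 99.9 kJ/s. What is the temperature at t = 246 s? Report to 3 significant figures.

115 °C

M c_p dT/dt = −UA(T − T_amb) + Q̇.
dT/dt = (T_ss − T)/τ with T_ss = T_amb + Q̇/UA = 19.4 + 99.9/1.64 = 80.315 °C, τ = M c_p/UA = 479·3.18/1.64 = 928.79 s.
Integrating: T(t) = T_ss + (T₀ − T_ss) e^(−t/τ).
T(246) = 80.315 + (45.685)·0.76731 = 115.37 °C.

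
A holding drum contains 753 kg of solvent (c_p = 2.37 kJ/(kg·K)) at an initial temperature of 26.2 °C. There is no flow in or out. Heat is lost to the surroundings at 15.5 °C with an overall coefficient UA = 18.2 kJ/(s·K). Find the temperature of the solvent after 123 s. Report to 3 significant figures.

M c_p dT/dt = −UA(T − T_amb).
dT/dt = (T_ss − T)/τ with T_ss = T_amb = 15.500 °C, τ = M c_p/UA = 753·2.37/18.2 = 98.055 s.
Integrating: T(t) = T_ss + (T₀ − T_ss) e^(−t/τ).
T(123) = 15.500 + (10.700)·0.28525 = 18.552 °C.

18.6 °C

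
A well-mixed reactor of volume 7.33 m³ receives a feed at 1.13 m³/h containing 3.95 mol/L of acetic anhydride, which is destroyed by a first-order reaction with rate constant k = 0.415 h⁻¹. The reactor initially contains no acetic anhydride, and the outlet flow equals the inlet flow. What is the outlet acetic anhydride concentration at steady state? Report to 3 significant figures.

1.07 mol/L

Species balance: V dC/dt = Q C_in − Q C − k V C.
At steady state: 0 = Q C_in − (Q + kV) C_ss, so C_ss = Q C_in/(Q + kV).
C_ss = 1.13·3.95/(1.13 + 0.415·7.33) = 4.4635/4.1719 = 1.0699 mol/L.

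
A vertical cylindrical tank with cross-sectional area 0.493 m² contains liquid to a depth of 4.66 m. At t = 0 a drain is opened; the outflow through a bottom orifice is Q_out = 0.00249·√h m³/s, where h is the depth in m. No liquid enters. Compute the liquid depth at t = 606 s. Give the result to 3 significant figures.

A dh/dt = −Q_out = −0.00249 √h.
Separate and integrate: 2(√h − √h₀) = −(0.00249/A) t.
√h = √4.66 − 0.00249·606/(2·0.493) = 2.1587 − 1.5304 = 0.62834.
h = 0.62834² = 0.39481 m.

0.395 m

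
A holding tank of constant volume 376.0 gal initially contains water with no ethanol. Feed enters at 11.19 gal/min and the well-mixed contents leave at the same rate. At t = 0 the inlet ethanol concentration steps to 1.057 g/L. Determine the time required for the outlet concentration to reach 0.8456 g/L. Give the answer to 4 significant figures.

54.08 min

Accumulation = in − out for the solute gives V dC/dt = Q(C_in − C), so τ = V/Q = 33.6014 min.
C(t) = C_in + (C₀ − C_in) e^(−t/τ). Set C = 0.8456 and solve for t:
e^(−t/τ) = (C − C_in)/(C₀ − C_in) = (0.8456 − 1.057)/(0 − 1.057) = 0.200000
t = −τ ln(…) = 33.6014 × 1.60944 = 54.0794 min.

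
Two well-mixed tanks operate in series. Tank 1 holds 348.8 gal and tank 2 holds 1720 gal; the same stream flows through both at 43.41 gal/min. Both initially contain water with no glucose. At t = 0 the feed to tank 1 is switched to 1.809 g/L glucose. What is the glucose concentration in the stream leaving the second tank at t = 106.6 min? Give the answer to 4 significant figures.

1.655 g/L

Species balance on tank i: dCᵢ/dt = (Cᵢ₋₁ − Cᵢ)/τᵢ with τᵢ = Vᵢ/Q.
τ₁ = 348.8/43.41 = 8.03501 min; τ₂ = 1720/43.41 = 39.6222 min.
Solving the cascade with C₁(0)=C₂(0)=0 gives C₂(t) = C_in[1 − (τ₁ e^(−t/τ₁) − τ₂ e^(−t/τ₂))/(τ₁ − τ₂)].
At t = 106.6: e^(−t/τ₁) = 1.73079e-06, e^(−t/τ₂) = 0.0678531.
C₂ = 1.809·[1 − (8.03501·1.73079e-06 − 39.6222·0.0678531)/(-31.5872)] = 1.809·0.914887 = 1.65503 g/L.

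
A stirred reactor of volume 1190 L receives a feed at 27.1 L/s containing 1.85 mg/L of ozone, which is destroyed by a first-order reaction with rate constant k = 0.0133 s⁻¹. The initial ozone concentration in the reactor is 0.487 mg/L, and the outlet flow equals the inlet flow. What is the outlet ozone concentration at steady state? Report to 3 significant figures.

1.17 mg/L

Accumulation = in − out − consumed: V dC/dt = Q C_in − Q C − k V C.
At steady state: 0 = Q C_in − (Q + kV) C_ss, so C_ss = Q C_in/(Q + kV).
C_ss = 27.1·1.85/(27.1 + 0.0133·1190) = 50.135/42.927 = 1.1679 mg/L.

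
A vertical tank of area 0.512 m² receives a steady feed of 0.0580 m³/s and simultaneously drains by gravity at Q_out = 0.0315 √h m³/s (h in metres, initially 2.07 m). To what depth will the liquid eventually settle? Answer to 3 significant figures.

3.39 m

Level balance: A dh/dt = 0.0580 − 0.0315 √h. Setting dh/dt = 0:
Q_in = 0.0315 √h_ss ⇒ √h_ss = 0.0580/0.0315 = 1.8413.
h_ss = 1.8413² = 3.3903 m. (Since h₀ = 2.07 m < h_ss, the level will rise toward this value.)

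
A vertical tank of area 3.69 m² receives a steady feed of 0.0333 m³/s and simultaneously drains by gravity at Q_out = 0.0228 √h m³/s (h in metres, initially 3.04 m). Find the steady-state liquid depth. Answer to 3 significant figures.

2.13 m

A dh/dt = Q_in − 0.0228 √h. Steady state requires inflow = outflow:
Q_in = 0.0228 √h_ss ⇒ √h_ss = 0.0333/0.0228 = 1.4605.
h_ss = 1.4605² = 2.1331 m. (Since h₀ = 3.04 m > h_ss, the level will fall toward this value.)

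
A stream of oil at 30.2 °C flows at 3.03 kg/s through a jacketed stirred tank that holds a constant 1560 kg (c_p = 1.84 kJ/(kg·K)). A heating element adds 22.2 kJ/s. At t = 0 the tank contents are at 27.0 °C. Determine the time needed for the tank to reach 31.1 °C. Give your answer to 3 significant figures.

M c_p dT/dt = ṁ c_p (T_in − T) + Q̇.
τ = M/ṁ = 514.85 s; T_ss = T_in + Q̇/(ṁ c_p) = 34.182 °C.
T(t) = T_ss + (T₀ − T_ss) e^(−t/τ). Set T = 31.1:
e^(−t/τ) = (31.1 − 34.182)/(27.0 − 34.182) = 0.42912
t = −514.85 · ln(0.42912) = 435.57 s.

436 s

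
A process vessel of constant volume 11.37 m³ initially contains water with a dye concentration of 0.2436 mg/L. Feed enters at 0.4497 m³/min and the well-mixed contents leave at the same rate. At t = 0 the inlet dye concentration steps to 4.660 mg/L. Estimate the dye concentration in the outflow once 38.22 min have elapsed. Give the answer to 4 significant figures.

Accumulation = in − out for the solute gives V dC/dt = Q(C_in − C).
Rewrite as dC/dt + C/τ = C_in/τ, τ = V/Q = 25.2835 min.
This is linear first-order; C(t) = C_in + (C₀ − C_in) e^(−t/τ).
C(38.22) = 4.660 + (0.2436 − 4.660)·e^(−38.22/25.2835) = 4.660 + (-4.41640)·0.220544 = 3.68599 mg/L.

3.686 mg/L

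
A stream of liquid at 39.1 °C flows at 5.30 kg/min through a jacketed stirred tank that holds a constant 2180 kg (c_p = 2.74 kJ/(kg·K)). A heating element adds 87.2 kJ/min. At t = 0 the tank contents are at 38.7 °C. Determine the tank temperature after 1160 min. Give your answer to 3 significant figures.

44.7 °C

M c_p dT/dt = ṁ c_p (T_in − T) + Q̇.
Rearrange: dT/dt = (T_ss − T)/τ with τ = M/ṁ = 411.32 min and T_ss = T_in + Q̇/(ṁ c_p) = 45.105 °C.
Integrating: T(t) = T_ss + (T₀ − T_ss) e^(−t/τ).
T(1160) = 45.105 + (-6.4047)·e^(−1160/411.32) = 45.105 + (-6.4047)·0.059595 = 44.723 °C.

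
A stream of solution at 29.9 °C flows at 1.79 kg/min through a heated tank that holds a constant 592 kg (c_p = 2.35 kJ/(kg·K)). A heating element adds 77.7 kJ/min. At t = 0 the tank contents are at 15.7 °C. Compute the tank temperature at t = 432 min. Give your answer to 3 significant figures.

39.5 °C

Unsteady energy balance on the tank contents: M c_p dT/dt = ṁ c_p (T_in − T) + 77.7.
τ = M/ṁ = 330.73 min; T_ss = T_in + Q̇/(ṁ c_p) = 29.9 + 77.7/(1.79·2.35) = 48.371 °C.
T approaches T_ss exponentially: T(t) = T_ss + (T₀ − T_ss) e^(−t/τ).
T(432) = 48.371 + (-32.671)·e^(−432/330.73) = 48.371 + (-32.671)·0.27084 = 39.523 °C.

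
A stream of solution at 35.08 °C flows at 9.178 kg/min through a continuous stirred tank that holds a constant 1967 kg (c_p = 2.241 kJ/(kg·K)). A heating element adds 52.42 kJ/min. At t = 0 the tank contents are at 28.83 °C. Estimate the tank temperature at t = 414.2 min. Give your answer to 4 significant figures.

36.35 °C

M c_p dT/dt = ṁ c_p (T_in − T) + Q̇.
Rearrange: dT/dt = (T_ss − T)/τ with τ = M/ṁ = 214.317 min and T_ss = T_in + Q̇/(ṁ c_p) = 37.6286 °C.
This is linear first-order; T(t) = T_ss + (T₀ − T_ss) e^(−t/τ).
T(414.2) = 37.6286 + (-8.79863)·e^(−414.2/214.317) = 37.6286 + (-8.79863)·0.144764 = 36.3549 °C.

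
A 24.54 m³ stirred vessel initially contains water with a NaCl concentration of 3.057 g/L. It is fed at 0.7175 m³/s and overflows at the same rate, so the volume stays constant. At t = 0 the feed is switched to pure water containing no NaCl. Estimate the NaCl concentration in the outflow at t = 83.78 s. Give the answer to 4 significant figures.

0.2639 g/L

Unsteady species balance (constant V, well mixed): V dC/dt = Q(C_in − C).
Time constant τ = V/Q = 24.54/0.7175 = 34.2021 s.
C approaches C_in exponentially: C(t) = C_in + (C₀ − C_in) e^(−t/τ).
C(83.78) = 0 + (3.057 − 0)·e^(−83.78/34.2021) = 0 + (3.05700)·0.0863317 = 0.263916 g/L.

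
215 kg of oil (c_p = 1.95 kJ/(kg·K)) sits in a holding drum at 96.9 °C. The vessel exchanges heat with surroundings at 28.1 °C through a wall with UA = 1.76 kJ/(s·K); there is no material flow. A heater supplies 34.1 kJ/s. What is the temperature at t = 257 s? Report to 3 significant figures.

Lumped-capacitance energy balance: M c_p dT/dt = UA(T_amb − T) + Q̇.
dT/dt = (T_ss − T)/τ with T_ss = T_amb + Q̇/UA = 28.1 + 34.1/1.76 = 47.475 °C, τ = M c_p/UA = 215·1.95/1.76 = 238.21 s.
Solution: T(t) = T_ss + (T₀ − T_ss) e^(−t/τ).
T(257) = 47.475 + (49.425)·0.33998 = 64.278 °C.

64.3 °C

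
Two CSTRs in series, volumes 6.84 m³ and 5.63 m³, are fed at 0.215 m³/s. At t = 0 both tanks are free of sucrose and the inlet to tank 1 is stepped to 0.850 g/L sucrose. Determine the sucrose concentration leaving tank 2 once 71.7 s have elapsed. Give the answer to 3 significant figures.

Each tank obeys Vᵢ dCᵢ/dt = Q(Cᵢ₋₁ − Cᵢ), so τᵢ = Vᵢ/Q.
τ₁ = 6.84/0.215 = 31.814 s; τ₂ = 5.63/0.215 = 26.186 s.
Tank 1: C₁ = C_in(1 − e^(−t/τ₁)). Tank 2 (τ₁ ≠ τ₂): C₂ = C_in[1 − (τ₁ e^(−t/τ₁) − τ₂ e^(−t/τ₂))/(τ₁ − τ₂)].
At t = 71.7: e^(−t/τ₁) = 0.10501, e^(−t/τ₂) = 0.064693.
C₂ = 0.850·[1 − (31.814·0.10501 − 26.186·0.064693)/(5.6279)] = 0.850·0.70742 = 0.60130 g/L.

0.601 g/L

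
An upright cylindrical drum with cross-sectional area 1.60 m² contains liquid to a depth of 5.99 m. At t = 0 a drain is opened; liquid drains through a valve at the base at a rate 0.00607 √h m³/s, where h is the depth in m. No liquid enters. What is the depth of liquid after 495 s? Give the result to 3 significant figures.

2.28 m

A dh/dt = −Q_out = −0.00607 √h.
∫ h^(−1/2) dh = −(0.00607/A) ∫ dt, giving 2√h = 2√h₀ − (0.00607/A) t.
√h = √5.99 − 0.00607·495/(2·1.60) = 2.4474 − 0.93895 = 1.5085.
h = 1.5085² = 2.2756 m.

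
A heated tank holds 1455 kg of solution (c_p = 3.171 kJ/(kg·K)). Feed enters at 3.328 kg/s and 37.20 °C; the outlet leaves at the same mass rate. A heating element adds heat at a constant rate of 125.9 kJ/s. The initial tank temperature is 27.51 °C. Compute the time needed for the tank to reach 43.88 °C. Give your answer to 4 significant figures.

Unsteady energy balance on the tank contents: M c_p dT/dt = ṁ c_p (T_in − T) + 125.9.
τ = M/ṁ = 437.200 s; T_ss = T_in + Q̇/(ṁ c_p) = 49.1302 °C.
T(t) = T_ss + (T₀ − T_ss) e^(−t/τ). Set T = 43.88:
e^(−t/τ) = (43.88 − 49.1302)/(27.51 − 49.1302) = 0.242836
t = −437.200 · ln(0.242836) = 618.798 s.

618.8 s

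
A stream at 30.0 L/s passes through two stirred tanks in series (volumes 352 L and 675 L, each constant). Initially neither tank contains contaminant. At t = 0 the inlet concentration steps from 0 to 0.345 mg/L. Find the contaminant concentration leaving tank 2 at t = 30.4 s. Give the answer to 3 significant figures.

Species balance on tank i: dCᵢ/dt = (Cᵢ₋₁ − Cᵢ)/τᵢ with τᵢ = Vᵢ/Q.
τ₁ = 352/30.0 = 11.733 s; τ₂ = 675/30.0 = 22.500 s.
Tank 1: C₁ = C_in(1 − e^(−t/τ₁)). Tank 2 (τ₁ ≠ τ₂): C₂ = C_in[1 − (τ₁ e^(−t/τ₁) − τ₂ e^(−t/τ₂))/(τ₁ − τ₂)].
At t = 30.4: e^(−t/τ₁) = 0.074952, e^(−t/τ₂) = 0.25895.
C₂ = 0.345·[1 − (11.733·0.074952 − 22.500·0.25895)/(-10.767)] = 0.345·0.54053 = 0.18648 mg/L.

0.186 mg/L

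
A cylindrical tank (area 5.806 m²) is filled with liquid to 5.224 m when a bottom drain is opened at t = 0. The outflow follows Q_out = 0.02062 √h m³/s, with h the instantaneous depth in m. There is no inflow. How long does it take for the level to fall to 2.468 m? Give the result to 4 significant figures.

402.4 s

A dh/dt = −Q_out = −0.02062 √h.
∫ h^(−1/2) dh = −(0.02062/A) ∫ dt, giving 2√h = 2√h₀ − (0.02062/A) t.
t = 2A(√h₀ − √h)/0.02062 = 2·5.806·(√5.224 − √2.468)/0.02062
  = 11.6120 × (2.28561 − 1.57099) / 0.02062 = 402.433 s.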